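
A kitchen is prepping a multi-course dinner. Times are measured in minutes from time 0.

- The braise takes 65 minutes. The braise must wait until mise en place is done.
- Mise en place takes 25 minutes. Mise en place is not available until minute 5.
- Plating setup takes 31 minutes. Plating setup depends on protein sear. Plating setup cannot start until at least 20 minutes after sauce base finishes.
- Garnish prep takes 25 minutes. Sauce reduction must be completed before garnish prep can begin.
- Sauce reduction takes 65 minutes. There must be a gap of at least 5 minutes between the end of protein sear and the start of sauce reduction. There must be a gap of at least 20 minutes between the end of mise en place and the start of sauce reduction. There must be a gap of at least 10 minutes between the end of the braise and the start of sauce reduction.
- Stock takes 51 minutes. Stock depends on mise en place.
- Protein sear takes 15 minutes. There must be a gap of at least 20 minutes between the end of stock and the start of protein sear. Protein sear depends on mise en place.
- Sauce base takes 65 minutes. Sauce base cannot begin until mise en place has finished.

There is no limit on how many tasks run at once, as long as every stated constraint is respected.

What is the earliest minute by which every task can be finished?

Mise en place waits on its own release at minute 5, so it starts at minute 5 and finishes at 5 + 25 = minute 30.
After mise en place (finishes minute 30), the braise can start at minute 30 and finishes at minute 95.
Sauce base waits on mise en place (finishes minute 30), so it starts at minute 30 and finishes at 30 + 65 = minute 95.
Stock cannot begin until mise en place (finishes minute 30). It runs from minute 30 to 30 + 51 = minute 81.
Protein sear has to wait for stock (finishes minute 81, plus 20-minute gap → minute 101); mise en place (finishes minute 30). The latest of these is minute 101, so protein sear runs minute 101 to 101 + 15 = minute 116.
Plating setup needs all of protein sear (finishes minute 116); sauce base (finishes minute 95, plus 20-minute gap → minute 115). That puts its earliest start at minute 116; it finishes at 116 + 31 = minute 147.
Sauce reduction has to wait for protein sear (finishes minute 116, plus 5-minute gap → minute 121); mise en place (finishes minute 30, plus 20-minute gap → minute 50); the braise (finishes minute 95, plus 10-minute gap → minute 105). The latest of these is minute 121, so sauce reduction runs minute 121 to 121 + 65 = minute 186.
Garnish prep waits on sauce reduction (finishes minute 186), so it starts at minute 186 and finishes at 186 + 25 = minute 211.
All tasks are finished once the last one completes. Finish times: Mise en place at 30, Stock at 81, Sauce base at 95, The braise at 95, Protein sear at 116, Sauce reduction at 186, Plating setup at 147, Garnish prep at 211. The latest is minute 211.

211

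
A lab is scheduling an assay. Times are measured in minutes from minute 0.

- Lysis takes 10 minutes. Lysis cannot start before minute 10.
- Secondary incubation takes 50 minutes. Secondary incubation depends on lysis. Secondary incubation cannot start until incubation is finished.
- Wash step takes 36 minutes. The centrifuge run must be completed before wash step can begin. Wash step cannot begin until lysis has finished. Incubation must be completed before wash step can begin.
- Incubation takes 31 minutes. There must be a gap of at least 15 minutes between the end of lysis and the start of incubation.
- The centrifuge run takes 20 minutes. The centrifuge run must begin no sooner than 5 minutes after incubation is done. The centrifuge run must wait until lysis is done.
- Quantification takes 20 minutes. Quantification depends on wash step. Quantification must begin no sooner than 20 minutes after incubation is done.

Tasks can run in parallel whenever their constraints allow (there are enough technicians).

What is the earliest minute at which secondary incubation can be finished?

Lysis waits on its own release at minute 10, so it starts at minute 10 and finishes at 10 + 10 = minute 20.
After lysis (finishes minute 20, plus 15-minute gap → minute 35), incubation can start at minute 35 and finishes at minute 66.
Secondary incubation needs all of lysis (finishes minute 20); incubation (finishes minute 66). That puts its earliest start at minute 66; it finishes at 66 + 50 = minute 116.

116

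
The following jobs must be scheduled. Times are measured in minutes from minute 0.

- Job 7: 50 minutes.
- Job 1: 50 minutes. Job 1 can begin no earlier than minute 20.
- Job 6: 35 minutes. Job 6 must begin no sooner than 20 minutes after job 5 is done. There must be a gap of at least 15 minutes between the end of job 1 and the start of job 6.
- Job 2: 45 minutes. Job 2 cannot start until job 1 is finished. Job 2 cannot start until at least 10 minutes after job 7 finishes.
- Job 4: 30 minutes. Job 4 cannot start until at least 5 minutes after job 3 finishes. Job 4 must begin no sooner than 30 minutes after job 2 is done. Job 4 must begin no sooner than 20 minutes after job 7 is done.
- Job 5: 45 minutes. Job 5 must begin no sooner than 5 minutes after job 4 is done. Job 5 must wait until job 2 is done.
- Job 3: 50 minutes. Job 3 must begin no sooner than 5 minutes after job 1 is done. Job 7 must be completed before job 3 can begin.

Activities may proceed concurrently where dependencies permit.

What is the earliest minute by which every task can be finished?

Job 7 has no prerequisites, so it starts at minute 0 and finishes at minute 50.
Job 1 cannot begin until its own release at minute 20. It runs from minute 20 to 20 + 50 = minute 70.
Job 3 needs all of job 1 (finishes minute 70, plus 5-minute gap → minute 75); job 7 (finishes minute 50). That puts its earliest start at minute 75; it finishes at 75 + 50 = minute 125.
Job 2 cannot start until job 1 (finishes minute 70); job 7 (finishes minute 50, plus 10-minute gap → minute 60). The controlling bound is minute 70, so job 2 finishes at 70 + 45 = minute 115.
For job 4: job 3 (finishes minute 125, plus 5-minute gap → minute 130); job 2 (finishes minute 115, plus 30-minute gap → minute 145); job 7 (finishes minute 50, plus 20-minute gap → minute 70). Taking the maximum gives a start of minute 145, and it finishes at 145 + 30 = minute 175.
Job 5 needs all of job 4 (finishes minute 175, plus 5-minute gap → minute 180); job 2 (finishes minute 115). That puts its earliest start at minute 180; it finishes at 180 + 45 = minute 225.
For job 6: job 5 (finishes minute 225, plus 20-minute gap → minute 245); job 1 (finishes minute 70, plus 15-minute gap → minute 85). Taking the maximum gives a start of minute 245, and it finishes at 245 + 35 = minute 280.
All tasks are finished once the last one completes. Finish times: Job 1 at 70, Job 2 at 115, Job 3 at 125, Job 4 at 175, Job 5 at 225, Job 6 at 280, Job 7 at 50. The latest is minute 280.

280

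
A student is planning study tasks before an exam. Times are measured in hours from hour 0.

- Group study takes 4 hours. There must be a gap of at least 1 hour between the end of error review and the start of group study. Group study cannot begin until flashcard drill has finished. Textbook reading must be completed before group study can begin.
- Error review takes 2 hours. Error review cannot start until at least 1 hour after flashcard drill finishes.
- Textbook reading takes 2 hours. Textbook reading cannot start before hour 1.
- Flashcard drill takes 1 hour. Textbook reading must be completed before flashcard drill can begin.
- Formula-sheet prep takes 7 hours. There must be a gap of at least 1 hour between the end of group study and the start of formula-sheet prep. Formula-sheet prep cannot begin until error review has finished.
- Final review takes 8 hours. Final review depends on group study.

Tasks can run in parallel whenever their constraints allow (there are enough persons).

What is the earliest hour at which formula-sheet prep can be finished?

20

Textbook reading waits on its own release at hour 1, so it starts at hour 1 and finishes at 1 + 2 = hour 3.
Flashcard drill cannot begin until textbook reading (finishes hour 3). It runs from hour 3 to 3 + 1 = hour 4.
Error review cannot begin until flashcard drill (finishes hour 4, plus 1-hour gap → hour 5). It runs from hour 5 to 5 + 2 = hour 7.
Group study cannot start until error review (finishes hour 7, plus 1-hour gap → hour 8); flashcard drill (finishes hour 4); textbook reading (finishes hour 3). The controlling bound is hour 8, so group study finishes at 8 + 4 = hour 12.
Formula-sheet prep needs all of group study (finishes hour 12, plus 1-hour gap → hour 13); error review (finishes hour 7). That puts its earliest start at hour 13; it finishes at 13 + 7 = hour 20.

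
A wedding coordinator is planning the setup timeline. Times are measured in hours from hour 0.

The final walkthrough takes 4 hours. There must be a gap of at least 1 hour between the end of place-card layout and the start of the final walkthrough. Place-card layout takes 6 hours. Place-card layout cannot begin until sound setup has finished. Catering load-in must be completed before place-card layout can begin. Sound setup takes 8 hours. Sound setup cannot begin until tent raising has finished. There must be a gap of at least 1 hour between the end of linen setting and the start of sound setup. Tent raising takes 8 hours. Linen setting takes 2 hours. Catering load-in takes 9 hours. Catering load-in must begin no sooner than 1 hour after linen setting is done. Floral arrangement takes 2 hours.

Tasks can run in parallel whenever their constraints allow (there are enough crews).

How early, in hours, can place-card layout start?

16

Linen setting can start immediately at hour 0; it finishes at hour 2.
Catering load-in cannot begin until linen setting (finishes hour 2, plus 1-hour gap → hour 3). It runs from hour 3 to 3 + 9 = hour 12.
Tent raising has no prerequisites, so it starts at hour 0 and finishes at hour 8.
For sound setup: tent raising (finishes hour 8); linen setting (finishes hour 2, plus 1-hour gap → hour 3). Taking the maximum gives a start of hour 8, and it finishes at 8 + 8 = hour 16.
Place-card layout waits on sound setup (finishes hour 16); catering load-in (finishes hour 12). The latest of these is hour 16, which is the earliest place-card layout can start.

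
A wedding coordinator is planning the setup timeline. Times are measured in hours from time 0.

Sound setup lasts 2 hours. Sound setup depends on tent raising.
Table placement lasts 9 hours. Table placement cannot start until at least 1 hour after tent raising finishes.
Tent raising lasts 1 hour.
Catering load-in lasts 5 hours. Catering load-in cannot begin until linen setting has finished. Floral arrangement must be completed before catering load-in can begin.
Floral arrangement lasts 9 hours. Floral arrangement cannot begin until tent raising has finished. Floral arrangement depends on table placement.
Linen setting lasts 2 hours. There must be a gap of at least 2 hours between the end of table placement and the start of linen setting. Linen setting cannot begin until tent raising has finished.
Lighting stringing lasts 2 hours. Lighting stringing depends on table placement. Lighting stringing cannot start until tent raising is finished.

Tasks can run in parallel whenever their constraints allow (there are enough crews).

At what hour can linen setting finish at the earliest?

15

Tent raising has no prerequisites, so it starts at hour 0 and finishes at hour 1.
Table placement waits on tent raising (finishes hour 1, plus 1-hour gap → hour 2), so it starts at hour 2 and finishes at 2 + 9 = hour 11.
Linen setting has to wait for table placement (finishes hour 11, plus 2-hour gap → hour 13); tent raising (finishes hour 1). The latest of these is hour 13, so linen setting runs hour 13 to 13 + 2 = hour 15.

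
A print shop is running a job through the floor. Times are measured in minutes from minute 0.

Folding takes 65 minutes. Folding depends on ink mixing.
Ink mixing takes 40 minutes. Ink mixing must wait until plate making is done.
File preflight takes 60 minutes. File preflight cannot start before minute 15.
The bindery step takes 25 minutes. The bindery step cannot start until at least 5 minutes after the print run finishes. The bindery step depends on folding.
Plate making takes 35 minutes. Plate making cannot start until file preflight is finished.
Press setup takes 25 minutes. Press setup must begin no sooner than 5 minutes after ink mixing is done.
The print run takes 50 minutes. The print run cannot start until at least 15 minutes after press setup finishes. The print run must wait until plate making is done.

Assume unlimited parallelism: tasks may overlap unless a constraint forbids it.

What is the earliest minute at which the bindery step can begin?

250

File preflight waits on its own release at minute 15, so it starts at minute 15 and finishes at 15 + 60 = minute 75.
Plate making waits on file preflight (finishes minute 75), so it starts at minute 75 and finishes at 75 + 35 = minute 110.
Ink mixing cannot begin until plate making (finishes minute 110). It runs from minute 110 to 110 + 40 = minute 150.
Folding cannot begin until ink mixing (finishes minute 150). It runs from minute 150 to 150 + 65 = minute 215.
Press setup waits on ink mixing (finishes minute 150, plus 5-minute gap → minute 155), so it starts at minute 155 and finishes at 155 + 25 = minute 180.
The print run has to wait for press setup (finishes minute 180, plus 15-minute gap → minute 195); plate making (finishes minute 110). The latest of these is minute 195, so the print run runs minute 195 to 195 + 50 = minute 245.
The bindery step waits on the print run (finishes minute 245, plus 5-minute gap → minute 250); folding (finishes minute 215). The latest of these is minute 250, which is the earliest the bindery step can start.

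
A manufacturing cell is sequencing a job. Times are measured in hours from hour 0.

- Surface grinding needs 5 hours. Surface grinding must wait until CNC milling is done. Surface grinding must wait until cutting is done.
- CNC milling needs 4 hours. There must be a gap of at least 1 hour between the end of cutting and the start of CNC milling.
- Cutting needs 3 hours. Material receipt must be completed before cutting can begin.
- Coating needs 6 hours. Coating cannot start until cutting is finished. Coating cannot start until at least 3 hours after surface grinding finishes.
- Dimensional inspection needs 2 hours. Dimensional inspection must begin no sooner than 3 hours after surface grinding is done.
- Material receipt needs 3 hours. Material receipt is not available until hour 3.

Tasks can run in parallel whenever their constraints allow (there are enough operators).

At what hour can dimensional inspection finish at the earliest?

Material receipt cannot begin until its own release at hour 3. It runs from hour 3 to 3 + 3 = hour 6.
Cutting waits on material receipt (finishes hour 6), so it starts at hour 6 and finishes at 6 + 3 = hour 9.
After cutting (finishes hour 9, plus 1-hour gap → hour 10), CNC milling can start at hour 10 and finishes at hour 14.
Surface grinding needs all of CNC milling (finishes hour 14); cutting (finishes hour 9). That puts its earliest start at hour 14; it finishes at 14 + 5 = hour 19.
Dimensional inspection cannot begin until surface grinding (finishes hour 19, plus 3-hour gap → hour 22). It runs from hour 22 to 22 + 2 = hour 24.

24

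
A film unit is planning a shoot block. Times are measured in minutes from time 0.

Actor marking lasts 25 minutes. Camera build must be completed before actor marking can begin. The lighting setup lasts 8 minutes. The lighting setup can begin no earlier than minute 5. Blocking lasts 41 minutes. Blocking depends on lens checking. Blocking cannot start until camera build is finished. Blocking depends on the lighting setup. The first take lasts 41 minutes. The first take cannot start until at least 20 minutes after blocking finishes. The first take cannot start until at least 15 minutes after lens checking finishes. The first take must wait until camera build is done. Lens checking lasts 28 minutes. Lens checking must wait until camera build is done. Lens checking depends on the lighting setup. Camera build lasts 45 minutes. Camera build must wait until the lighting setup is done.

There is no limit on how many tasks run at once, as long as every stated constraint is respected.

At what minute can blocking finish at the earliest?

127

The lighting setup waits on its own release at minute 5, so it starts at minute 5 and finishes at 5 + 8 = minute 13.
After the lighting setup (finishes minute 13), camera build can start at minute 13 and finishes at minute 58.
Lens checking has to wait for camera build (finishes minute 58); the lighting setup (finishes minute 13). The latest of these is minute 58, so lens checking runs minute 58 to 58 + 28 = minute 86.
Blocking cannot start until lens checking (finishes minute 86); camera build (finishes minute 58); the lighting setup (finishes minute 13). The controlling bound is minute 86, so blocking finishes at 86 + 41 = minute 127.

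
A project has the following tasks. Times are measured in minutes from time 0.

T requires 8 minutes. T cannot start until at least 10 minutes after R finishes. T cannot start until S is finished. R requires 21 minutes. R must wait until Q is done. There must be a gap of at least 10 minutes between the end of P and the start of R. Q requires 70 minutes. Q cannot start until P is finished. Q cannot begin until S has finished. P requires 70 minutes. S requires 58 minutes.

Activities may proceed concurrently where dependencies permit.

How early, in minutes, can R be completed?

Nothing blocks S, so it runs from minute 0 to minute 58.
Nothing blocks P, so it runs from minute 0 to minute 70.
Q cannot start until P (finishes minute 70); S (finishes minute 58). The controlling bound is minute 70, so Q finishes at 70 + 70 = minute 140.
For R: Q (finishes minute 140); P (finishes minute 70, plus 10-minute gap → minute 80). Taking the maximum gives a start of minute 140, and it finishes at 140 + 21 = minute 161.

161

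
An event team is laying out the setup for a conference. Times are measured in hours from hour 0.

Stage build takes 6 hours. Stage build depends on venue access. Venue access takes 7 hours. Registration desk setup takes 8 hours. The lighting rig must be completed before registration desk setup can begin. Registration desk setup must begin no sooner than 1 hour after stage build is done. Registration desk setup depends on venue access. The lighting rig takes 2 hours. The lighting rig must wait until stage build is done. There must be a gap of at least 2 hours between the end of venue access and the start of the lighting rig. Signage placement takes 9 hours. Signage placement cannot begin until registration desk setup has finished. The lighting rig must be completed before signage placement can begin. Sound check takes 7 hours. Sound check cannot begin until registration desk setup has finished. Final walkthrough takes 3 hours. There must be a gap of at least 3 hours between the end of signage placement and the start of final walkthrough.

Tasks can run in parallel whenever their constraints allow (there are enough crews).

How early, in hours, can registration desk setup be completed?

Venue access can start immediately at hour 0; it finishes at hour 7.
After venue access (finishes hour 7), stage build can start at hour 7 and finishes at hour 13.
The lighting rig has to wait for stage build (finishes hour 13); venue access (finishes hour 7, plus 2-hour gap → hour 9). The latest of these is hour 13, so the lighting rig runs hour 13 to 13 + 2 = hour 15.
Registration desk setup needs all of the lighting rig (finishes hour 15); stage build (finishes hour 13, plus 1-hour gap → hour 14); venue access (finishes hour 7). That puts its earliest start at hour 15; it finishes at 15 + 8 = hour 23.

23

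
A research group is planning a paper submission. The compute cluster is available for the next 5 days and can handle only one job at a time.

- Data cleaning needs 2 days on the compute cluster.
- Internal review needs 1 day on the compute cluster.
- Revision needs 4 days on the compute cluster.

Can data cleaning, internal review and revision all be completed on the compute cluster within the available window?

No

Running back to back, the jobs need 2 + 1 + 4 = 7 days on the compute cluster.
Since 7 > 5, they cannot all fit.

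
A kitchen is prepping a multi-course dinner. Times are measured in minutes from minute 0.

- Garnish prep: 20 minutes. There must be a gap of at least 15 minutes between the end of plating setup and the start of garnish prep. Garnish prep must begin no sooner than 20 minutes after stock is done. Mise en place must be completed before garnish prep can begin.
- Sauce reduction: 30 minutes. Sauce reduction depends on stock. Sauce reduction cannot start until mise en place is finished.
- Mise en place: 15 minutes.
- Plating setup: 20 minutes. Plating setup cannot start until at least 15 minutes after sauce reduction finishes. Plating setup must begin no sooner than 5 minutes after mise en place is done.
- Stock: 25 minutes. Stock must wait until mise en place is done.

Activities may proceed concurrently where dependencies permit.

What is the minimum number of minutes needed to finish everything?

140

Nothing blocks mise en place, so it runs from minute 0 to minute 15.
After mise en place (finishes minute 15), stock can start at minute 15 and finishes at minute 40.
Sauce reduction needs all of stock (finishes minute 40); mise en place (finishes minute 15). That puts its earliest start at minute 40; it finishes at 40 + 30 = minute 70.
Plating setup cannot start until sauce reduction (finishes minute 70, plus 15-minute gap → minute 85); mise en place (finishes minute 15, plus 5-minute gap → minute 20). The controlling bound is minute 85, so plating setup finishes at 85 + 20 = minute 105.
Garnish prep cannot start until plating setup (finishes minute 105, plus 15-minute gap → minute 120); stock (finishes minute 40, plus 20-minute gap → minute 60); mise en place (finishes minute 15). The controlling bound is minute 120, so garnish prep finishes at 120 + 20 = minute 140.
All tasks are finished once the last one completes. Finish times: Mise en place at 15, Stock at 40, Sauce reduction at 70, Plating setup at 105, Garnish prep at 140. The latest is minute 140.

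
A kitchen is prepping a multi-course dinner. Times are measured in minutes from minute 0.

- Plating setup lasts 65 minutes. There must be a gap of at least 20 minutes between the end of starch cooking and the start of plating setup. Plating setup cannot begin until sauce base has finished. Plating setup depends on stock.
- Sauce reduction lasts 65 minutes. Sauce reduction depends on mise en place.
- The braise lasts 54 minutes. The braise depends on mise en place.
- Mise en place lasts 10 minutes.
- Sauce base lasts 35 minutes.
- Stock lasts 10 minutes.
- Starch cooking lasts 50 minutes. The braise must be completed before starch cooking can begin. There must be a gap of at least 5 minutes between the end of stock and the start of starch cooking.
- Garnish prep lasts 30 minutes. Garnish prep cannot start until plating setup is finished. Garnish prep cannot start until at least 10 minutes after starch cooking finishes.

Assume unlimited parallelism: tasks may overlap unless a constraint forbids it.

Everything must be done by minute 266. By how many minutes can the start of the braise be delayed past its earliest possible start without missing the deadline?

37

Mise en place has no prerequisites, so it starts at minute 0 and finishes at minute 10.
The braise waits on mise en place (finishes minute 10), so it starts at minute 10 and finishes at 10 + 54 = minute 64.

Working backward from the deadline:
Garnish prep must finish by minute 266; it takes 30 minutes, so it must start by 266 − 30 = minute 236.
Plating setup must finish before garnish prep (must start by minute 236). With a 65-minute duration, plating setup must start by 236 − 65 = minute 171.
For starch cooking: plating setup (must start by minute 171, minus 20-minute gap → minute 151); garnish prep (must start by minute 236, minus 10-minute gap → minute 226). The most restrictive is minute 151; with a 50-minute duration, starch cooking must start by minute 101.
The braise feeds into starch cooking (must start by minute 101); so the braise must finish by minute 101 and therefore start by minute 47.
So the braise can start as early as minute 10 and as late as minute 47, giving 47 − 10 = 37 minutes of slack.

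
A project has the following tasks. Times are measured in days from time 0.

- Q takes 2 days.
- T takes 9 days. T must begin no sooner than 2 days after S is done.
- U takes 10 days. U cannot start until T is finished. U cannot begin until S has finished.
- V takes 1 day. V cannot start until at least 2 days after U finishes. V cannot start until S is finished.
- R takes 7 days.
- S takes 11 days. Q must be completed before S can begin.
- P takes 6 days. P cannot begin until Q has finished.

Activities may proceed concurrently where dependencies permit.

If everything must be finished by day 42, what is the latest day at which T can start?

20

To finish by day 42, V (duration 1) must start no later than day 41.
U has to be done before V (must start by day 41, minus 2-day gap → day 39). That means finishing by day 39, i.e. starting by 39 − 10 = day 29.
T has to be done before U (must start by day 29). That means finishing by day 29, i.e. starting by 29 − 9 = day 20.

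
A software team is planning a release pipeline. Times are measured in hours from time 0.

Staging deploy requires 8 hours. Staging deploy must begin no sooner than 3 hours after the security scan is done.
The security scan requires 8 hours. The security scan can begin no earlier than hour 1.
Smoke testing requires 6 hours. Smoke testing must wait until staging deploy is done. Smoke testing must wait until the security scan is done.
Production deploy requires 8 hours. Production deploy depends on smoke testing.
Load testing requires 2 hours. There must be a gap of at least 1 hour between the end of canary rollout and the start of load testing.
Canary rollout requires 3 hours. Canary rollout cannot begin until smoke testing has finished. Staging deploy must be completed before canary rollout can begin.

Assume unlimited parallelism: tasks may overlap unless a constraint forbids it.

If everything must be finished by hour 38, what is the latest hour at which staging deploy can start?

To finish by hour 38, load testing (duration 2) must start no later than hour 36.
Since load testing (must start by hour 36, minus 1-hour gap → hour 35) depends on it, canary rollout must finish by hour 35. Backing off its 3-hour duration gives a latest start of hour 32.
Production deploy has no dependents, so it just needs to finish by hour 38. Starting by 38 − 8 = hour 30 achieves that.
For smoke testing: canary rollout (must start by hour 32); production deploy (must start by hour 30). The most restrictive is hour 30; with a 6-hour duration, smoke testing must start by hour 24.
Staging deploy has several dependents: smoke testing (must start by hour 24); canary rollout (must start by hour 32). The earliest of those limits is hour 24, so staging deploy must start by 24 − 8 = hour 16.

16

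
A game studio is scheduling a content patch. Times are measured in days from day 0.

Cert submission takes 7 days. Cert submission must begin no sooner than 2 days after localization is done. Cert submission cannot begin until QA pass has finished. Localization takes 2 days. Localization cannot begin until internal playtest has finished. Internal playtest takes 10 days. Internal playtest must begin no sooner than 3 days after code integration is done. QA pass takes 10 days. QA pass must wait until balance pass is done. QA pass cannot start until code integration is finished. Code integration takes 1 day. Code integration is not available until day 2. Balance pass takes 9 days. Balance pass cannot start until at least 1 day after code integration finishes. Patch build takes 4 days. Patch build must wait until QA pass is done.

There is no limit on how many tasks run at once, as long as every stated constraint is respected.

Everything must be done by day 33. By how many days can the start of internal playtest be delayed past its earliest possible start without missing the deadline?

6

After its own release at day 2, code integration can start at day 2 and finishes at day 3.
After code integration (finishes day 3, plus 3-day gap → day 6), internal playtest can start at day 6 and finishes at day 16.

Working backward from the deadline:
Cert submission must finish by day 33; it takes 7 days, so it must start by 33 − 7 = day 26.
Localization must finish before cert submission (must start by day 26, minus 2-day gap → day 24). With a 2-day duration, localization must start by 24 − 2 = day 22.
Internal playtest must finish before localization (must start by day 22). With a 10-day duration, internal playtest must start by 22 − 10 = day 12.
So internal playtest can start as early as day 6 and as late as day 12, giving 12 − 6 = 6 days of slack.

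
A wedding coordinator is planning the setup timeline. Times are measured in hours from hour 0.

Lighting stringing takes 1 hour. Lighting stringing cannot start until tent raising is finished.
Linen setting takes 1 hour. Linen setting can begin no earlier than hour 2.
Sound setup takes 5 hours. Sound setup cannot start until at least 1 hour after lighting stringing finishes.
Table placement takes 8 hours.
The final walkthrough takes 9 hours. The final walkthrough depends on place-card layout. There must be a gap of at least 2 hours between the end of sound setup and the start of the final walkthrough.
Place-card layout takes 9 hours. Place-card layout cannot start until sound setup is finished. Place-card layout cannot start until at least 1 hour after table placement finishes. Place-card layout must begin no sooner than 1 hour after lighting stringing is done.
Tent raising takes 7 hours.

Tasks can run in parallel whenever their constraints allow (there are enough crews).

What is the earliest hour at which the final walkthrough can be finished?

Nothing blocks table placement, so it runs from hour 0 to hour 8.
Tent raising has no prerequisites, so it starts at hour 0 and finishes at hour 7.
After tent raising (finishes hour 7), lighting stringing can start at hour 7 and finishes at hour 8.
After lighting stringing (finishes hour 8, plus 1-hour gap → hour 9), sound setup can start at hour 9 and finishes at hour 14.
For place-card layout: sound setup (finishes hour 14); table placement (finishes hour 8, plus 1-hour gap → hour 9); lighting stringing (finishes hour 8, plus 1-hour gap → hour 9). Taking the maximum gives a start of hour 14, and it finishes at 14 + 9 = hour 23.
For the final walkthrough: place-card layout (finishes hour 23); sound setup (finishes hour 14, plus 2-hour gap → hour 16). Taking the maximum gives a start of hour 23, and it finishes at 23 + 9 = hour 32.

32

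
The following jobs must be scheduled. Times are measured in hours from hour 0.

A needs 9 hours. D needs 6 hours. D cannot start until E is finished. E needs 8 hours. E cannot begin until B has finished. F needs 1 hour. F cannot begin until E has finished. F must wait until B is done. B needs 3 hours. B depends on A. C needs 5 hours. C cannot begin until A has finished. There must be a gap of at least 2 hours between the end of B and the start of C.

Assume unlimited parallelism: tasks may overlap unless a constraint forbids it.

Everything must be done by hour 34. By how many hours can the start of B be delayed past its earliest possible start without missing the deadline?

A can start immediately at hour 0; it finishes at hour 9.
After A (finishes hour 9), B can start at hour 9 and finishes at hour 12.

Working backward from the deadline:
C must finish by hour 34; it takes 5 hours, so it must start by 34 − 5 = hour 29.
D has no dependents, so it just needs to finish by hour 34. Starting by 34 − 6 = hour 28 achieves that.
F must finish by hour 34; it takes 1 hour, so it must start by 34 − 1 = hour 33.
For E: D (must start by hour 28); F (must start by hour 33). The most restrictive is hour 28; with an 8-hour duration, E must start by hour 20.
B must finish in time for C (must start by hour 29, minus 2-hour gap → hour 27); E (must start by hour 20); F (must start by hour 33). The tightest is hour 20, so B must start by 20 − 3 = hour 17.
So B can start as early as hour 9 and as late as hour 17, giving 17 − 9 = 8 hours of slack.

8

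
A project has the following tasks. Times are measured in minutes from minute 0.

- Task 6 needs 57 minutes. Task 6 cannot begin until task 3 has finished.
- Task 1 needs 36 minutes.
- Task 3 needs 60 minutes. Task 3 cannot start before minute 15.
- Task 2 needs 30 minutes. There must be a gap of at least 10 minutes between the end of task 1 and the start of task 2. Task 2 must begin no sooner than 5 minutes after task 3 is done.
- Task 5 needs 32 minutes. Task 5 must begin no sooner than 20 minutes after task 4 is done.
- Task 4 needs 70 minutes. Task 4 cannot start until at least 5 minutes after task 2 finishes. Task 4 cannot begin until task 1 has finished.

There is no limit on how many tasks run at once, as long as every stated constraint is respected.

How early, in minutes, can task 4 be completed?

Task 3 cannot begin until its own release at minute 15. It runs from minute 15 to 15 + 60 = minute 75.
Nothing blocks task 1, so it runs from minute 0 to minute 36.
Task 2 needs all of task 1 (finishes minute 36, plus 10-minute gap → minute 46); task 3 (finishes minute 75, plus 5-minute gap → minute 80). That puts its earliest start at minute 80; it finishes at 80 + 30 = minute 110.
Task 4 cannot start until task 2 (finishes minute 110, plus 5-minute gap → minute 115); task 1 (finishes minute 36). The controlling bound is minute 115, so task 4 finishes at 115 + 70 = minute 185.

185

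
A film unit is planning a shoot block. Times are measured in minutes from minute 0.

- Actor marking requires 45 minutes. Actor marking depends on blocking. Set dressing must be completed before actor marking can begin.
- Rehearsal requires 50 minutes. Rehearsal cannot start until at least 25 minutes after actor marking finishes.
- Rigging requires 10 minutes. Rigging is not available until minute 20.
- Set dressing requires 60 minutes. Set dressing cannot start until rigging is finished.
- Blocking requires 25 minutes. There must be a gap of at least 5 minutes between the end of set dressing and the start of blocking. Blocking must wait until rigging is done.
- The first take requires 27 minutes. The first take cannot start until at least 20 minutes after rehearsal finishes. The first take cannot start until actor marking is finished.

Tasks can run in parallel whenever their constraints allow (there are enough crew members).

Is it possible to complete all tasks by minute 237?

After its own release at minute 20, rigging can start at minute 20 and finishes at minute 30.
Set dressing waits on rigging (finishes minute 30), so it starts at minute 30 and finishes at 30 + 60 = minute 90.
Blocking has to wait for set dressing (finishes minute 90, plus 5-minute gap → minute 95); rigging (finishes minute 30). The latest of these is minute 95, so blocking runs minute 95 to 95 + 25 = minute 120.
Actor marking has to wait for blocking (finishes minute 120); set dressing (finishes minute 90). The latest of these is minute 120, so actor marking runs minute 120 to 120 + 45 = minute 165.
Rehearsal waits on actor marking (finishes minute 165, plus 25-minute gap → minute 190), so it starts at minute 190 and finishes at 190 + 50 = minute 240.
The first take has to wait for rehearsal (finishes minute 240, plus 20-minute gap → minute 260); actor marking (finishes minute 165). The latest of these is minute 260, so the first take runs minute 260 to 260 + 27 = minute 287.
The earliest everything can be done is minute 287, which is after the deadline of 237, so it is not possible.

No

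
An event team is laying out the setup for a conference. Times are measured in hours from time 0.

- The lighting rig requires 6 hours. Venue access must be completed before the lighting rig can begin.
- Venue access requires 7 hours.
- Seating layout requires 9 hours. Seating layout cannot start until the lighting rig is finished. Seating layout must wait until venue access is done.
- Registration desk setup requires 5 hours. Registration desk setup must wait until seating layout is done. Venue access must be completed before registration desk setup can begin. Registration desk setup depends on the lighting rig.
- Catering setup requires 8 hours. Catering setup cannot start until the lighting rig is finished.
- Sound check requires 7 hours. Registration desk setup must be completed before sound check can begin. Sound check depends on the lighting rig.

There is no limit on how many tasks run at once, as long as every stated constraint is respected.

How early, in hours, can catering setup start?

13

Venue access can start immediately at hour 0; it finishes at hour 7.
The lighting rig waits on venue access (finishes hour 7), so it starts at hour 7 and finishes at 7 + 6 = hour 13.
Catering setup waits on the lighting rig (finishes hour 13), so the earliest it can start is hour 13.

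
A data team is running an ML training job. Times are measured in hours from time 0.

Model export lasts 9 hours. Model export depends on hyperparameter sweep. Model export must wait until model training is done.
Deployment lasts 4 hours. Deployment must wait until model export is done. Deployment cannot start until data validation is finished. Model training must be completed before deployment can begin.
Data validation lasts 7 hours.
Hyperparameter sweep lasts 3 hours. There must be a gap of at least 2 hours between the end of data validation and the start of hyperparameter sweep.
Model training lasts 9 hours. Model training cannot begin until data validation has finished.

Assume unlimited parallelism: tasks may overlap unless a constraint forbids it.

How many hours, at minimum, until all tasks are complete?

29

Data validation has no prerequisites, so it starts at hour 0 and finishes at hour 7.
Model training waits on data validation (finishes hour 7), so it starts at hour 7 and finishes at 7 + 9 = hour 16.
After data validation (finishes hour 7, plus 2-hour gap → hour 9), hyperparameter sweep can start at hour 9 and finishes at hour 12.
Model export has to wait for hyperparameter sweep (finishes hour 12); model training (finishes hour 16). The latest of these is hour 16, so model export runs hour 16 to 16 + 9 = hour 25.
For deployment: model export (finishes hour 25); data validation (finishes hour 7); model training (finishes hour 16). Taking the maximum gives a start of hour 25, and it finishes at 25 + 4 = hour 29.
All tasks are finished once the last one completes. Finish times: Data validation at 7, Hyperparameter sweep at 12, Model training at 16, Model export at 25, Deployment at 29. The latest is hour 29.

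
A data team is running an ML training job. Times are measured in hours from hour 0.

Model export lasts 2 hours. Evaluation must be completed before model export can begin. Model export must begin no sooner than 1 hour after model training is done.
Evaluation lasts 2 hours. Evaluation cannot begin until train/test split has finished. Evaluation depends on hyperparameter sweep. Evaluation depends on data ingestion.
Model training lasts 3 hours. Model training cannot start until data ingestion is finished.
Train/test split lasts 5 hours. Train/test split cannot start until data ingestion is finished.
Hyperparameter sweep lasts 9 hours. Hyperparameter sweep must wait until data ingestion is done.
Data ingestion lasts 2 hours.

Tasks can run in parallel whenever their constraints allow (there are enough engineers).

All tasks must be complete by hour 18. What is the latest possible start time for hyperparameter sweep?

5

Model export has no dependents, so it just needs to finish by hour 18. Starting by 18 − 2 = hour 16 achieves that.
Evaluation must finish before model export (must start by hour 16). With a 2-hour duration, evaluation must start by 16 − 2 = hour 14.
Since evaluation (must start by hour 14) depends on it, hyperparameter sweep must finish by hour 14. Backing off its 9-hour duration gives a latest start of hour 5.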